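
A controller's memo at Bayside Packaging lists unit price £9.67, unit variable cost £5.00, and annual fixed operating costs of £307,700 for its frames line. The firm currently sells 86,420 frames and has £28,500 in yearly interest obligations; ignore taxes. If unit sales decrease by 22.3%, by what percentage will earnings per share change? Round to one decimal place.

Contribution at this volume is 86,420 × £4.67 = £403,581.40.
Subtracting fixed costs: EBIT = £403,581.40 − £307,700 = £95,881.40.
After interest of £28,500.00, pre-tax earnings = £67,381.40.
DCL = total CM / (EBIT − I) = £403,581.40 / £67,381.40 = 5.9895.
EPS therefore changes by 5.9895 × (-22.3%) = -133.6%.

-133.6%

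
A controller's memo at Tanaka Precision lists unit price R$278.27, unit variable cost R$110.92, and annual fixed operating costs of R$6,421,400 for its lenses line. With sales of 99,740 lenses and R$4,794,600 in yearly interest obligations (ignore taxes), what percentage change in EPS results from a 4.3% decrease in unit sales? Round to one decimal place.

-13.1%

Total contribution margin = 99,740 × R$167.35 = R$16,691,489.00.
Subtracting fixed costs: EBIT = R$16,691,489.00 − R$6,421,400 = R$10,270,089.00.
After interest of R$4,794,600.00, pre-tax earnings = R$5,475,489.00.
DCL = total CM / (EBIT − I) = R$16,691,489.00 / R$5,475,489.00 = 3.0484.
EPS therefore changes by 3.0484 × (-4.3%) = -13.1%.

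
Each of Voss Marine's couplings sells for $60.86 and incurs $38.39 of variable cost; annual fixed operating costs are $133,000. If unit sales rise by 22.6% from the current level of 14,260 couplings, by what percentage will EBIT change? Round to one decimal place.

At 14,260 units, contribution = 14,260 × $22.47 = $320,422.20.
Operating income = contribution − fixed costs = $320,422.20 − $133,000 = $187,422.20.
Degree of operating leverage = $320,422.20 / $187,422.20 = 1.7096.
So EBIT moves 1.7096 × (+22.6%) = +38.6%.

+38.6%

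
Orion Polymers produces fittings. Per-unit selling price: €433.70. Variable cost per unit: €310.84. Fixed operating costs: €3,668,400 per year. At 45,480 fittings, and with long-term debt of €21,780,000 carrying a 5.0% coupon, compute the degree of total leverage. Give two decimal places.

Contribution at this volume is 45,480 × €122.86 = €5,587,672.80.
Subtracting fixed costs: EBIT = €5,587,672.80 − €3,668,400 = €1,919,272.80. Interest = €1,089,000.00, so EBIT − I = €830,272.80.
Degree of total leverage = total CM / (EBIT − interest) = €5,587,672.80 / €830,272.80 = 6.7299.

6.73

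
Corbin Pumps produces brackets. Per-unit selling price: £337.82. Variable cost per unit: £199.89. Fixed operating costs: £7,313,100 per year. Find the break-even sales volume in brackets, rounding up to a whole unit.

Each unit contributes £337.82 − £199.89 = £137.93.
Break-even volume = fixed costs ÷ CM per unit = £7,313,100 ÷ £137.93 = 53,020.37, so 53,021 brackets.

53,021 brackets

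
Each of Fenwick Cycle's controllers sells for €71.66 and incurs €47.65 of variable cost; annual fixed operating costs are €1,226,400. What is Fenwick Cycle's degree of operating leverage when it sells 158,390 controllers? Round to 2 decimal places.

At 158,390 units, contribution = 158,390 × €24.01 = €3,802,943.90.
Operating income = contribution − fixed costs = €3,802,943.90 − €1,226,400 = €2,576,543.90.
So DOL = total CM / EBIT = €3,802,943.90 / €2,576,543.90 = 1.4760.

1.48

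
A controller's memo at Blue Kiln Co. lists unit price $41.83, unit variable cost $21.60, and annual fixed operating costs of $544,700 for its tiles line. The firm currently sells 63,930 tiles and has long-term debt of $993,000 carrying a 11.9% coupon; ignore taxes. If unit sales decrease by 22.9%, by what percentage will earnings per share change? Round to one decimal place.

Contribution at this volume is 63,930 × $20.23 = $1,293,303.90.
EBIT = $1,293,303.90 − $544,700 = $748,603.90.
After interest of $118,167.00, pre-tax earnings = $630,436.90.
DCL = total CM / (EBIT − I) = $1,293,303.90 / $630,436.90 = 2.0514.
%ΔEPS = DCL × %ΔSales = 2.0514 × -22.9% = -47.0%.

-47.0%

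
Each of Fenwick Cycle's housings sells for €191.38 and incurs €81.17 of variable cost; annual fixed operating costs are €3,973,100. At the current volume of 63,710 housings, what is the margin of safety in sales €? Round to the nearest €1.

€5,293,520

Contribution margin per unit = €191.38 − €81.17 = €110.21. Break-even units = €3,973,100 ÷ €110.21 = 36,050.27; break-even revenue = 36,050.27 × €191.38 = €6,899,300.23.
Actual sales revenue = 63,710 × €191.38 = €12,192,819.80.
Margin of safety = €12,192,819.80 − €6,899,300.23 = €5,293,520.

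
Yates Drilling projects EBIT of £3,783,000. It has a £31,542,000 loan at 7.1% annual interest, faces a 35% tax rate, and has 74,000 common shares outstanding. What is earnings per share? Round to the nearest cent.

£13.56

Interest = £2,239,482.00, so EBT = £3,783,000 − £2,239,482.00 = £1,543,518.00.
Net income = £1,543,518.00 × (1 − 0.35) = £1,003,286.70.
Per share: £1,003,286.70 / 74,000 shares = £13.56.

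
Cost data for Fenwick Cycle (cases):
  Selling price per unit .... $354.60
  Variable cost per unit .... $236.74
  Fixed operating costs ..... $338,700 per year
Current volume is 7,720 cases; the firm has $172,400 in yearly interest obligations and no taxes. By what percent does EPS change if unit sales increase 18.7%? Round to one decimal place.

+42.7%

Contribution at this volume is 7,720 × $117.86 = $909,879.20.
EBIT = $909,879.20 − $338,700 = $571,179.20.
Interest = $172,400.00, so EBIT − I = $398,779.20.
DCL = total CM / (EBIT − I) = $909,879.20 / $398,779.20 = 2.2817.
EPS therefore changes by 2.2817 × (+18.7%) = +42.7%.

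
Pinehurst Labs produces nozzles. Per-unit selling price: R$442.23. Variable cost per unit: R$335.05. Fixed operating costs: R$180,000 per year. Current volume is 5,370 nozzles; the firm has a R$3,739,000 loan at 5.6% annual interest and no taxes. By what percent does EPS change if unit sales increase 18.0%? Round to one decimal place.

Contribution at this volume is 5,370 × R$107.18 = R$575,556.60.
EBIT = R$575,556.60 − R$180,000 = R$395,556.60.
After interest of R$209,384.00, pre-tax earnings = R$186,172.60.
DCL = total CM / (EBIT − I) = R$575,556.60 / R$186,172.60 = 3.0915.
EPS therefore changes by 3.0915 × (+18.0%) = +55.6%.

+55.6%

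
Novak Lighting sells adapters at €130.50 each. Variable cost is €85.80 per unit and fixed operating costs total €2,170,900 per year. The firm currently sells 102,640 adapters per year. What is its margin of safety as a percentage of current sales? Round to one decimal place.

52.7%

Contribution margin per unit = €130.50 − €85.80 = €44.70. Break-even units = €2,170,900 ÷ €44.70 = 48,566.00; break-even revenue = 48,566.00 × €130.50 = €6,337,862.42.
Actual sales revenue = 102,640 × €130.50 = €13,394,520.00.
Margin of safety = (€13,394,520.00 − €6,337,862.42) ÷ €13,394,520.00 = 52.7%.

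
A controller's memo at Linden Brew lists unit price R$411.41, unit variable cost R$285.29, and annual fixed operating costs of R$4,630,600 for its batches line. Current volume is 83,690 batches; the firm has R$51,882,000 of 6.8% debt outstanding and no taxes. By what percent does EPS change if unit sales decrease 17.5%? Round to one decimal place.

Total contribution margin = 83,690 × R$126.12 = R$10,554,982.80.
Subtracting fixed costs: EBIT = R$10,554,982.80 − R$4,630,600 = R$5,924,382.80.
Interest = R$3,527,976.00, so EBIT − I = R$2,396,406.80.
DCL = total CM / (EBIT − I) = R$10,554,982.80 / R$2,396,406.80 = 4.4045.
%ΔEPS = DCL × %ΔSales = 4.4045 × -17.5% = -77.1%.

-77.1%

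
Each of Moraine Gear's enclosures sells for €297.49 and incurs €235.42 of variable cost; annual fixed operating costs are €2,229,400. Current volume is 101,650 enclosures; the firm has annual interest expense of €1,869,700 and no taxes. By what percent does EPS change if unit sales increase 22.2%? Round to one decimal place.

Contribution at this volume is 101,650 × €62.07 = €6,309,415.50.
Operating income = contribution − fixed costs = €6,309,415.50 − €2,229,400 = €4,080,015.50.
After interest of €1,869,700.00, pre-tax earnings = €2,210,315.50.
Degree of combined leverage = contribution ÷ (EBIT − I) = €6,309,415.50 ÷ €2,210,315.50 = 2.8545.
EPS therefore changes by 2.8545 × (+22.2%) = +63.4%.

+63.4%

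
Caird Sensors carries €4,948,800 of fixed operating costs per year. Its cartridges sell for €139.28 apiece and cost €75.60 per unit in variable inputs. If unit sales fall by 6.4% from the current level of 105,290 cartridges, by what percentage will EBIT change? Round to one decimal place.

-24.4%

At 105,290 units, contribution = 105,290 × €63.68 = €6,704,867.20.
EBIT = €6,704,867.20 − €4,948,800 = €1,756,067.20.
Degree of operating leverage = €6,704,867.20 / €1,756,067.20 = 3.8181.
%ΔEBIT = DOL × %ΔSales = 3.8181 × -6.4% = -24.4%.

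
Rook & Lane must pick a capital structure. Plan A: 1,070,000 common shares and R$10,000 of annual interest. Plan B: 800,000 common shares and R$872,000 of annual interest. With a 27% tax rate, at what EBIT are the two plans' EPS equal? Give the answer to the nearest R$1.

Set EPS_A = EPS_B: (EBIT − R$10,000)(1 − 0.27) ÷ 1,070,000 = (EBIT − R$872,000)(1 − 0.27) ÷ 800,000.
The (1 − t) factor cancels: (EBIT − 10,000) × 800,000 = (EBIT − 872,000) × 1,070,000.
EBIT × (1,070,000 − 800,000) = 872,000 × 1,070,000 − 10,000 × 800,000 = 925,040,000,000, so EBIT = 925,040,000,000 ÷ 270,000 = 3,426,074.07.

R$3,426,074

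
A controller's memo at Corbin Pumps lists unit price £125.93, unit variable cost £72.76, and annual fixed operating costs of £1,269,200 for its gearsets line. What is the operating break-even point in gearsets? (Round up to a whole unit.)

Contribution margin per unit = £125.93 − £72.76 = £53.17.
Units to break even: £1,269,200 ÷ £53.17 = 23,870.60, rounded up to 23,871.

23,871 gearsets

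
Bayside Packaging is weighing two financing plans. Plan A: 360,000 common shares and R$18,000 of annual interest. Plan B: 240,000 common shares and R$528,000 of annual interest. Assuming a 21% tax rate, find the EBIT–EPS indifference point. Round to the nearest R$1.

At indifference, (EBIT − 18,000)(1 − t)/360,000 = (EBIT − 528,000)(1 − t)/240,000.
Cancelling (1 − t) and cross-multiplying: 240,000·(EBIT − 18,000) = 360,000·(EBIT − 528,000).
EBIT × (360,000 − 240,000) = 528,000 × 360,000 − 18,000 × 240,000 = 185,760,000,000, so EBIT = 185,760,000,000 ÷ 120,000 = 1,548,000.00.

R$1,548,000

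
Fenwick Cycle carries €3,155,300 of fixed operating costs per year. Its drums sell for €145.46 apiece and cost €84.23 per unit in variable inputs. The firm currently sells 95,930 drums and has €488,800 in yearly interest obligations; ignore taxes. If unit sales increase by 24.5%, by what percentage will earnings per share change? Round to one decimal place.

At 95,930 units, contribution = 95,930 × €61.23 = €5,873,793.90.
Operating income = contribution − fixed costs = €5,873,793.90 − €3,155,300 = €2,718,493.90.
After interest of €488,800.00, pre-tax earnings = €2,229,693.90.
Degree of combined leverage = contribution ÷ (EBIT − I) = €5,873,793.90 ÷ €2,229,693.90 = 2.6343.
%ΔEPS = DCL × %ΔSales = 2.6343 × +24.5% = +64.5%.

+64.5%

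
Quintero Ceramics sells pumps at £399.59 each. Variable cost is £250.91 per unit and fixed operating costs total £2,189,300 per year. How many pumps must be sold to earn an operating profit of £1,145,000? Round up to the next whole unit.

22,427 pumps

Unit CM = price − variable cost = £399.59 − £250.91 = £148.68.
Units = (FC + target) / CM = (£2,189,300 + £1,145,000) / £148.68 = 22,426.02, so 22,427 pumps.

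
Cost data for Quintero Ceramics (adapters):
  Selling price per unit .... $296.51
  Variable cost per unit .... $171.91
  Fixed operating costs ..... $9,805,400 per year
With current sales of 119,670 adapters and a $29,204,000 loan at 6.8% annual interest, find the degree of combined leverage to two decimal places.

4.78

At 119,670 units, contribution = 119,670 × $124.60 = $14,910,882.00.
Operating income = contribution − fixed costs = $14,910,882.00 − $9,805,400 = $5,105,482.00. Interest = $1,985,872.00, so EBIT − I = $3,119,610.00.
Degree of total leverage = total CM / (EBIT − interest) = $14,910,882.00 / $3,119,610.00 = 4.7797.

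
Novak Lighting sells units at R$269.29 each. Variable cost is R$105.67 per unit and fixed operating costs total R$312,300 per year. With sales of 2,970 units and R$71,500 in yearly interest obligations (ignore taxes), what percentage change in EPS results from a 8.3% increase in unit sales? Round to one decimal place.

Contribution at this volume is 2,970 × R$163.62 = R$485,951.40.
Operating income = contribution − fixed costs = R$485,951.40 − R$312,300 = R$173,651.40.
After interest of R$71,500.00, pre-tax earnings = R$102,151.40.
DCL = total CM / (EBIT − I) = R$485,951.40 / R$102,151.40 = 4.7572.
%ΔEPS = DCL × %ΔSales = 4.7572 × +8.3% = +39.5%.

+39.5%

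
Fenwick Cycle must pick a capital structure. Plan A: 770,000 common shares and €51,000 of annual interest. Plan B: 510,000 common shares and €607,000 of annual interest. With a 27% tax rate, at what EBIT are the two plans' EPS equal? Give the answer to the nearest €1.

At indifference, (EBIT − 51,000)(1 − t)/770,000 = (EBIT − 607,000)(1 − t)/510,000.
Cancelling (1 − t) and cross-multiplying: 510,000·(EBIT − 51,000) = 770,000·(EBIT − 607,000).
EBIT × (770,000 − 510,000) = 607,000 × 770,000 − 51,000 × 510,000 = 441,380,000,000, so EBIT = 441,380,000,000 ÷ 260,000 = 1,697,615.38.

€1,697,615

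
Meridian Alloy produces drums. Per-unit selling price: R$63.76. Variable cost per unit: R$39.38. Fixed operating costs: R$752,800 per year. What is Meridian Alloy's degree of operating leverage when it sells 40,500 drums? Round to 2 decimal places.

Contribution at this volume is 40,500 × R$24.38 = R$987,390.00.
Subtracting fixed costs: EBIT = R$987,390.00 − R$752,800 = R$234,590.00.
So DOL = total CM / EBIT = R$987,390.00 / R$234,590.00 = 4.2090.

4.21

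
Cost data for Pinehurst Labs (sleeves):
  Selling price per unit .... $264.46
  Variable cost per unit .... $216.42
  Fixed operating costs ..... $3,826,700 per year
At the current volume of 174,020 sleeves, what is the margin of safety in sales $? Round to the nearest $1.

$24,955,362

Contribution margin per unit = $264.46 − $216.42 = $48.04. Break-even units = $3,826,700 ÷ $48.04 = 79,656.54; break-even revenue = 79,656.54 × $264.46 = $21,065,967.57.
Actual sales revenue = 174,020 × $264.46 = $46,021,329.20.
Margin of safety = $46,021,329.20 − $21,065,967.57 = $24,955,362.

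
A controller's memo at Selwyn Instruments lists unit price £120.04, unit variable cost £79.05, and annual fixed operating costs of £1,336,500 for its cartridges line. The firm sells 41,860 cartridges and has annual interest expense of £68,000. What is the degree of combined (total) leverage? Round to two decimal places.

5.51

Total contribution margin = 41,860 × £40.99 = £1,715,841.40.
EBIT = £1,715,841.40 − £1,336,500 = £379,341.40. Interest = £68,000.00, so EBIT − I = £311,341.40.
DCL = contribution ÷ (EBIT − I) = £1,715,841.40 ÷ £311,341.40 = 5.5111.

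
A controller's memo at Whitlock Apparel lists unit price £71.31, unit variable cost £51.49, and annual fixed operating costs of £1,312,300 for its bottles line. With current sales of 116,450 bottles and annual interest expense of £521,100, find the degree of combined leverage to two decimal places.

Contribution at this volume is 116,450 × £19.82 = £2,308,039.00.
Subtracting fixed costs: EBIT = £2,308,039.00 − £1,312,300 = £995,739.00. Interest = £521,100.00.
DOL = £2,308,039.00 ÷ £995,739.00 = 2.3179; DFL = £995,739.00 ÷ £474,639.00 = 2.0979.
DCL = DOL × DFL = 2.3179 × 2.0979 = 4.8627.

4.86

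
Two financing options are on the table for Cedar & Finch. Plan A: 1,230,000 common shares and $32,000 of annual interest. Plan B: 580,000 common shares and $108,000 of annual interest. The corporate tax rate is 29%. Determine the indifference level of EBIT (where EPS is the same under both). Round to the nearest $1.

$175,815

At indifference, (EBIT − 32,000)(1 − t)/1,230,000 = (EBIT − 108,000)(1 − t)/580,000.
The (1 − t) factor cancels: (EBIT − 32,000) × 580,000 = (EBIT − 108,000) × 1,230,000.
EBIT × (1,230,000 − 580,000) = 108,000 × 1,230,000 − 32,000 × 580,000 = 114,280,000,000, so EBIT = 114,280,000,000 ÷ 650,000 = 175,815.38.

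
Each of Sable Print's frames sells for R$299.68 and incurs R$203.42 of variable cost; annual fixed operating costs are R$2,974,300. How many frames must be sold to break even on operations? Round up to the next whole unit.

30,899 frames

Contribution margin per unit = R$299.68 − R$203.42 = R$96.26.
Break-even Q = R$2,974,300 / R$96.26 = 30,898.61 → 30,899 frames.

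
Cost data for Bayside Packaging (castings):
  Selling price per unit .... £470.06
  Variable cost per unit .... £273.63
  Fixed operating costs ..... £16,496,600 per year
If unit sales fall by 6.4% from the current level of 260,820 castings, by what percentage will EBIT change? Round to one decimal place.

Contribution at this volume is 260,820 × £196.43 = £51,232,872.60.
Operating income = contribution − fixed costs = £51,232,872.60 − £16,496,600 = £34,736,272.60.
So DOL = total CM / EBIT = £51,232,872.60 / £34,736,272.60 = 1.4749.
So EBIT moves 1.4749 × (-6.4%) = -9.4%.

-9.4%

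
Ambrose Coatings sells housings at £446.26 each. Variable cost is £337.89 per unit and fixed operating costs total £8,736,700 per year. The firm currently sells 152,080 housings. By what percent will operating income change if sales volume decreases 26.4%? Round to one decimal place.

-56.2%

Total contribution margin = 152,080 × £108.37 = £16,480,909.60.
EBIT = £16,480,909.60 − £8,736,700 = £7,744,209.60.
So DOL = total CM / EBIT = £16,480,909.60 / £7,744,209.60 = 2.1282.
Operating income changes by 2.1282 × -26.4% = -56.2%.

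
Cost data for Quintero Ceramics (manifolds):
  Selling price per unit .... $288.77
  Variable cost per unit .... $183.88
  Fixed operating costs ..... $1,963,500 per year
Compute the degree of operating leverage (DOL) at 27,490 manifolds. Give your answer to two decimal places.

Contribution at this volume is 27,490 × $104.89 = $2,883,426.10.
EBIT = $2,883,426.10 − $1,963,500 = $919,926.10.
So DOL = total CM / EBIT = $2,883,426.10 / $919,926.10 = 3.1344.

3.13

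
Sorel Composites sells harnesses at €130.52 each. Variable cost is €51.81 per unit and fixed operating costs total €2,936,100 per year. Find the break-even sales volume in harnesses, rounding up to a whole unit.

37,303 harnesses

Contribution margin per unit = €130.52 − €51.81 = €78.71.
Units to break even: €2,936,100 ÷ €78.71 = 37,302.76, rounded up to 37,303.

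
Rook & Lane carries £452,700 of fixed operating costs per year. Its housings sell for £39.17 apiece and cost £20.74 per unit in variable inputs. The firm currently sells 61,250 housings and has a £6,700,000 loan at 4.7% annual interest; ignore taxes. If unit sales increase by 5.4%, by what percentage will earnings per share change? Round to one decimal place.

At 61,250 units, contribution = 61,250 × £18.43 = £1,128,837.50.
Subtracting fixed costs: EBIT = £1,128,837.50 − £452,700 = £676,137.50.
After interest of £314,900.00, pre-tax earnings = £361,237.50.
Degree of combined leverage = contribution ÷ (EBIT − I) = £1,128,837.50 ÷ £361,237.50 = 3.1249.
%ΔEPS = DCL × %ΔSales = 3.1249 × +5.4% = +16.9%.

+16.9%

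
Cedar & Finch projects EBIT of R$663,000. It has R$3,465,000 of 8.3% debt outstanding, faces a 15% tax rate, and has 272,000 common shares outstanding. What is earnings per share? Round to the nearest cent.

Pre-tax income = R$663,000 − R$287,595.00 = R$375,405.00.
Net income = R$375,405.00 × (1 − 0.15) = R$319,094.25.
Per share: R$319,094.25 / 272,000 shares = R$1.17.

R$1.17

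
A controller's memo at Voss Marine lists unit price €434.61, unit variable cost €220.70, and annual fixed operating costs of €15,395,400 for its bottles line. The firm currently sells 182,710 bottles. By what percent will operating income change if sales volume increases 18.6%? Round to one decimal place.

+30.7%

At 182,710 units, contribution = 182,710 × €213.91 = €39,083,496.10.
Subtracting fixed costs: EBIT = €39,083,496.10 − €15,395,400 = €23,688,096.10.
So DOL = total CM / EBIT = €39,083,496.10 / €23,688,096.10 = 1.6499.
So EBIT moves 1.6499 × (+18.6%) = +30.7%.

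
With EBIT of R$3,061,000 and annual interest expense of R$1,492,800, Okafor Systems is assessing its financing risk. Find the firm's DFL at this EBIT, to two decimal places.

1.95

Annual interest charges come to R$1,492,800.00.
Degree of financial leverage = EBIT / (EBIT − interest) = R$3,061,000 / R$1,568,200.00 = 1.9519.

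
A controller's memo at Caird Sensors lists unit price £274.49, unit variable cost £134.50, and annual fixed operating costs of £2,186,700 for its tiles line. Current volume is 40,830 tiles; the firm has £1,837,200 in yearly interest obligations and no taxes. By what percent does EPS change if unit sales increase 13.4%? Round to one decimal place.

+45.3%

Contribution at this volume is 40,830 × £139.99 = £5,715,791.70.
Subtracting fixed costs: EBIT = £5,715,791.70 − £2,186,700 = £3,529,091.70.
After interest of £1,837,200.00, pre-tax earnings = £1,691,891.70.
Degree of combined leverage = contribution ÷ (EBIT − I) = £5,715,791.70 ÷ £1,691,891.70 = 3.3783.
%ΔEPS = DCL × %ΔSales = 3.3783 × +13.4% = +45.3%.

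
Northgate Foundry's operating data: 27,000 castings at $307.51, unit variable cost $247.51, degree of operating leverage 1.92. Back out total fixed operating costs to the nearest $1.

$776,250

At 27,000 units, contribution = 27,000 × $60.00 = $1,620,000.00.
DOL = contribution / EBIT, so EBIT = $1,620,000.00 / 1.92 = $843,750.00.
And FC = contribution − EBIT = $1,620,000.00 − $843,750.00 = $776,250.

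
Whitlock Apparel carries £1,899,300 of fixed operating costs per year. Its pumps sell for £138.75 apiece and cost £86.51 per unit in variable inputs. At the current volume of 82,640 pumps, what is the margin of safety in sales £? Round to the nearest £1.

Each unit contributes £138.75 − £86.51 = £52.24. Break-even units = £1,899,300 ÷ £52.24 = 36,357.20; break-even revenue = 36,357.20 × £138.75 = £5,044,561.16.
Current sales = 82,640 × £138.75 = £11,466,300.00.
Margin of safety = £11,466,300.00 − £5,044,561.16 = £6,421,739.

£6,421,739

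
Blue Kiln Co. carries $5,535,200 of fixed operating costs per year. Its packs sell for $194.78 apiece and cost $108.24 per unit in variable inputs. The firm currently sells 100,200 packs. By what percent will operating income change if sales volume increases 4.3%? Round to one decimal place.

Total contribution margin = 100,200 × $86.54 = $8,671,308.00.
Subtracting fixed costs: EBIT = $8,671,308.00 − $5,535,200 = $3,136,108.00.
Degree of operating leverage = $8,671,308.00 / $3,136,108.00 = 2.7650.
Operating income changes by 2.7650 × +4.3% = +11.9%.

+11.9%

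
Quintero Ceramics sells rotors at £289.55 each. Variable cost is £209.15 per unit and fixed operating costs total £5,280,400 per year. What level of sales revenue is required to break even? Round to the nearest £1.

£19,016,664

CM per unit = £289.55 − £209.15 = £80.40; CM ratio = £80.40 / £289.55 = 0.2777.
Break-even revenue = fixed costs × price ÷ CM = £5,280,400 × £289.55 ÷ £80.40 = £19,016,664.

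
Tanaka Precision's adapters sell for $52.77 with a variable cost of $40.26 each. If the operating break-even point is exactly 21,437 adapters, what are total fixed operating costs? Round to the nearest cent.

Each unit contributes $52.77 − $40.26 = $12.51.
Since BE = FC / CM, FC = 21,437 × $12.51 = $268,176.87.

$268,176.87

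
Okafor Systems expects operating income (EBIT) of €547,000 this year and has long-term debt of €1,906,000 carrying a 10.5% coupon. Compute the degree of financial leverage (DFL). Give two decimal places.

Annual interest charges come to €200,130.00.
DFL = EBIT ÷ (EBIT − I) = €547,000 ÷ (€547,000 − €200,130.00) = €547,000 ÷ €346,870.00 = 1.5770.

1.58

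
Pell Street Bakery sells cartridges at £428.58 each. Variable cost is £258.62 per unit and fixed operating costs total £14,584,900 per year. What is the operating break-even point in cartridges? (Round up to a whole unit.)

Each unit contributes £428.58 − £258.62 = £169.96.
Break-even volume = fixed costs ÷ CM per unit = £14,584,900 ÷ £169.96 = 85,813.72, so 85,814 cartridges.

85,814 cartridges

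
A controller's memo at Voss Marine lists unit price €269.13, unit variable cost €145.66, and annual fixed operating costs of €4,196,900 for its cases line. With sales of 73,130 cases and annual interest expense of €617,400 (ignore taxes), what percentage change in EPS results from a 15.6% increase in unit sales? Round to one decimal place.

At 73,130 units, contribution = 73,130 × €123.47 = €9,029,361.10.
EBIT = €9,029,361.10 − €4,196,900 = €4,832,461.10.
Interest = €617,400.00, so EBIT − I = €4,215,061.10.
Degree of combined leverage = contribution ÷ (EBIT − I) = €9,029,361.10 ÷ €4,215,061.10 = 2.1422.
%ΔEPS = DCL × %ΔSales = 2.1422 × +15.6% = +33.4%.

+33.4%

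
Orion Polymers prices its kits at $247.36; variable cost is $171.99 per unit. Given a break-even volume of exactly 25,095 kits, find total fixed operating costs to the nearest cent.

$1,891,410.15

Each unit contributes $247.36 − $171.99 = $75.37.
Since BE = FC / CM, FC = 25,095 × $75.37 = $1,891,410.15.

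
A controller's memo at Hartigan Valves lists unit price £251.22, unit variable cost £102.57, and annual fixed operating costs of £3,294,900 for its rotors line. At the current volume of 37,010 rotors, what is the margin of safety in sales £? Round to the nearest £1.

Contribution margin per unit = £251.22 − £102.57 = £148.65. Break-even units = £3,294,900 ÷ £148.65 = 22,165.49; break-even revenue = 22,165.49 × £251.22 = £5,568,414.25.
Current sales = 37,010 × £251.22 = £9,297,652.20.
Margin of safety = £9,297,652.20 − £5,568,414.25 = £3,729,238.

£3,729,238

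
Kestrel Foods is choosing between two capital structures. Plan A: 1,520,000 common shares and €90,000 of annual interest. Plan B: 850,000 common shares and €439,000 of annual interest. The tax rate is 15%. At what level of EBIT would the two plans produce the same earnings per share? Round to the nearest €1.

At indifference, (EBIT − 90,000)(1 − t)/1,520,000 = (EBIT − 439,000)(1 − t)/850,000.
The (1 − t) factor cancels: (EBIT − 90,000) × 850,000 = (EBIT − 439,000) × 1,520,000.
Solving, EBIT = (439,000·1,520,000 − 90,000·850,000) / (1,520,000 − 850,000) = 590,780,000,000 / 670,000 = 881,761.19.

€881,761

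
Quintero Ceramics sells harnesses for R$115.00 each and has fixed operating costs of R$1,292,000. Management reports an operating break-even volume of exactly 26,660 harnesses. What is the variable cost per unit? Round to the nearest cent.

R$66.54

Contribution per unit must be FC / Q = R$1,292,000 / 26,660 = R$48.4621.
Hence VC = price − CM = R$115.00 − R$48.4621 = R$66.54.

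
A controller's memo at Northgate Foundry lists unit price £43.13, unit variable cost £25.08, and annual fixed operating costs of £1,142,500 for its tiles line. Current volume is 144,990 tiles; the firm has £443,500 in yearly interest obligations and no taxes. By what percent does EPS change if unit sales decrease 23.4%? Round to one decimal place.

-59.4%

At 144,990 units, contribution = 144,990 × £18.05 = £2,617,069.50.
EBIT = £2,617,069.50 − £1,142,500 = £1,474,569.50.
After interest of £443,500.00, pre-tax earnings = £1,031,069.50.
DCL = total CM / (EBIT − I) = £2,617,069.50 / £1,031,069.50 = 2.5382.
%ΔEPS = DCL × %ΔSales = 2.5382 × -23.4% = -59.4%.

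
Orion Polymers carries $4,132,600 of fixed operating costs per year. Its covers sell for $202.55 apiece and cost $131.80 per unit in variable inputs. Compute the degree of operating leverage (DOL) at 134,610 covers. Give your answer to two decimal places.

At 134,610 units, contribution = 134,610 × $70.75 = $9,523,657.50.
Subtracting fixed costs: EBIT = $9,523,657.50 − $4,132,600 = $5,391,057.50.
DOL = contribution ÷ EBIT = $9,523,657.50 ÷ $5,391,057.50 = 1.7666.

1.77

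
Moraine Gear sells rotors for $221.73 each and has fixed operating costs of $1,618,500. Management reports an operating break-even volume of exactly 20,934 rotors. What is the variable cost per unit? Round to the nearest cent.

$144.42

Contribution per unit must be FC / Q = $1,618,500 / 20,934 = $77.3144.
Variable cost per unit = $221.73 − $77.3144 = $144.42.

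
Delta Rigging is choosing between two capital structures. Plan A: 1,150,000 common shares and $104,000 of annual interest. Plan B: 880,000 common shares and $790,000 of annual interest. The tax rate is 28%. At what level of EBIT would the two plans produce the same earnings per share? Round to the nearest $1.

$3,025,852

Set EPS_A = EPS_B: (EBIT − $104,000)(1 − 0.28) ÷ 1,150,000 = (EBIT − $790,000)(1 − 0.28) ÷ 880,000.
The (1 − t) factor cancels: (EBIT − 104,000) × 880,000 = (EBIT − 790,000) × 1,150,000.
EBIT × (1,150,000 − 880,000) = 790,000 × 1,150,000 − 104,000 × 880,000 = 816,980,000,000, so EBIT = 816,980,000,000 ÷ 270,000 = 3,025,851.85.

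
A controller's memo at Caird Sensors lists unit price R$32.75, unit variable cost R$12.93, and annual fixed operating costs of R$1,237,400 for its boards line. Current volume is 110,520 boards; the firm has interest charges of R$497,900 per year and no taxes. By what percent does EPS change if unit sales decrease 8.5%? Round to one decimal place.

Total contribution margin = 110,520 × R$19.82 = R$2,190,506.40.
EBIT = R$2,190,506.40 − R$1,237,400 = R$953,106.40.
After interest of R$497,900.00, pre-tax earnings = R$455,206.40.
Degree of combined leverage = contribution ÷ (EBIT − I) = R$2,190,506.40 ÷ R$455,206.40 = 4.8121.
EPS therefore changes by 4.8121 × (-8.5%) = -40.9%.

-40.9%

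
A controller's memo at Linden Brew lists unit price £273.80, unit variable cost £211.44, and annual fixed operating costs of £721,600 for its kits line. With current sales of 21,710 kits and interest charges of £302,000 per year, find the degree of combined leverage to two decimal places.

4.10

Total contribution margin = 21,710 × £62.36 = £1,353,835.60.
EBIT = £1,353,835.60 − £721,600 = £632,235.60. Interest = £302,000.00, so EBIT − I = £330,235.60.
Degree of total leverage = total CM / (EBIT − interest) = £1,353,835.60 / £330,235.60 = 4.0996.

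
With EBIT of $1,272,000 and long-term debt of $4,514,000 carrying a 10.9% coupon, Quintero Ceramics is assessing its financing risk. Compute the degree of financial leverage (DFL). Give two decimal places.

Interest = $492,026.00.
Degree of financial leverage = EBIT / (EBIT − interest) = $1,272,000 / $779,974.00 = 1.6308.

1.63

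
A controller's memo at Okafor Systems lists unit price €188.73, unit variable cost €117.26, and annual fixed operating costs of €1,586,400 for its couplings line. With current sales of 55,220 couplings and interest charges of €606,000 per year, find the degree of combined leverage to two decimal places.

Total contribution margin = 55,220 × €71.47 = €3,946,573.40.
Subtracting fixed costs: EBIT = €3,946,573.40 − €1,586,400 = €2,360,173.40. Interest = €606,000.00.
DOL = €3,946,573.40 ÷ €2,360,173.40 = 1.6722; DFL = €2,360,173.40 ÷ €1,754,173.40 = 1.3455.
Combined leverage = 1.6722 × 1.3455 = 2.2499.

2.25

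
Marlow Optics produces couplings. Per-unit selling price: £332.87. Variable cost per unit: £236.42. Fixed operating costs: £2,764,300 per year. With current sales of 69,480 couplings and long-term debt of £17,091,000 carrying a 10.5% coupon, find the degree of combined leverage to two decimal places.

3.13

Total contribution margin = 69,480 × £96.45 = £6,701,346.00.
Operating income = contribution − fixed costs = £6,701,346.00 − £2,764,300 = £3,937,046.00. Interest = £1,794,555.00.
DOL = £6,701,346.00 ÷ £3,937,046.00 = 1.7021; DFL = £3,937,046.00 ÷ £2,142,491.00 = 1.8376.
DCL = DOL × DFL = 1.7021 × 1.8376 = 3.1278.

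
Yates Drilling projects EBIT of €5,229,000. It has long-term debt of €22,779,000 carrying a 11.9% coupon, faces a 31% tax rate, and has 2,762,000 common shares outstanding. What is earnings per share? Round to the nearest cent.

€0.63

Interest = €2,710,701.00, so EBT = €5,229,000 − €2,710,701.00 = €2,518,299.00.
Net income = €2,518,299.00 × (1 − 0.31) = €1,737,626.31.
EPS = €1,737,626.31 ÷ 2,762,000 = €0.63.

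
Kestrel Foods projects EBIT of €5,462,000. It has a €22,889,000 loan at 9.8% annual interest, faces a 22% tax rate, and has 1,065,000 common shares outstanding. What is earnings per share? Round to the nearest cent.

€2.36

Interest = €2,243,122.00, so EBT = €5,462,000 − €2,243,122.00 = €3,218,878.00.
After tax at 22%: net income = €3,218,878.00 × 0.78 = €2,510,724.84.
EPS = €2,510,724.84 ÷ 1,065,000 = €2.36.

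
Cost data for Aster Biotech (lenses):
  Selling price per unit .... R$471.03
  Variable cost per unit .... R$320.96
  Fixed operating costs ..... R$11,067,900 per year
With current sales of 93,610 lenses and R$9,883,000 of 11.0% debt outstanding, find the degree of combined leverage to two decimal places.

Contribution at this volume is 93,610 × R$150.07 = R$14,048,052.70.
Subtracting fixed costs: EBIT = R$14,048,052.70 − R$11,067,900 = R$2,980,152.70. Interest = R$1,087,130.00, so EBIT − I = R$1,893,022.70.
Degree of total leverage = total CM / (EBIT − interest) = R$14,048,052.70 / R$1,893,022.70 = 7.4210.

7.42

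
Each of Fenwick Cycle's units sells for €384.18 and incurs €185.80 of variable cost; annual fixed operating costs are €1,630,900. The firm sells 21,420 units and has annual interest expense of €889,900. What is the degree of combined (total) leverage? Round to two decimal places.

2.46

Total contribution margin = 21,420 × €198.38 = €4,249,299.60.
Subtracting fixed costs: EBIT = €4,249,299.60 − €1,630,900 = €2,618,399.60. Interest = €889,900.00.
DOL = €4,249,299.60 ÷ €2,618,399.60 = 1.6229; DFL = €2,618,399.60 ÷ €1,728,499.60 = 1.5148.
Combined leverage = 1.6229 × 1.5148 = 2.4584.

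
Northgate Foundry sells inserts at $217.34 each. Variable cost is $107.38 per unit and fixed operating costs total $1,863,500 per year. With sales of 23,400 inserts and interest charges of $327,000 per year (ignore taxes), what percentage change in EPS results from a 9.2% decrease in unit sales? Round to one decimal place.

-61.9%

At 23,400 units, contribution = 23,400 × $109.96 = $2,573,064.00.
Subtracting fixed costs: EBIT = $2,573,064.00 − $1,863,500 = $709,564.00.
After interest of $327,000.00, pre-tax earnings = $382,564.00.
DCL = total CM / (EBIT − I) = $2,573,064.00 / $382,564.00 = 6.7258.
EPS therefore changes by 6.7258 × (-9.2%) = -61.9%.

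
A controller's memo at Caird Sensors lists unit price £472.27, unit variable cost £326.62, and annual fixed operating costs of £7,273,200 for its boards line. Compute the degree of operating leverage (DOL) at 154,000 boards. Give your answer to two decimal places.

At 154,000 units, contribution = 154,000 × £145.65 = £22,430,100.00.
EBIT = £22,430,100.00 − £7,273,200 = £15,156,900.00.
So DOL = total CM / EBIT = £22,430,100.00 / £15,156,900.00 = 1.4799.

1.48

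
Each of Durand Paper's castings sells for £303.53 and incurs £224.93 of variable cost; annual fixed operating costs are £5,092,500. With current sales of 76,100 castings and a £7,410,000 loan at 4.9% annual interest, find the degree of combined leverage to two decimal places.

Contribution at this volume is 76,100 × £78.60 = £5,981,460.00.
Subtracting fixed costs: EBIT = £5,981,460.00 − £5,092,500 = £888,960.00. Interest = £363,090.00.
DOL = £5,981,460.00 ÷ £888,960.00 = 6.7286; DFL = £888,960.00 ÷ £525,870.00 = 1.6905.
Combined leverage = 6.7286 × 1.6905 = 11.3747.

11.37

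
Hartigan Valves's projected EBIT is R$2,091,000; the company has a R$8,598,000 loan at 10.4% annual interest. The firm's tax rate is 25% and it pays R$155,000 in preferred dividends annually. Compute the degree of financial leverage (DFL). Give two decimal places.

Annual interest charges come to R$894,192.00.
Pre-tax preferred-dividend burden = R$155,000 ÷ (1 − 0.25) = R$206,666.67.
DFL = EBIT ÷ [EBIT − I − D_p/(1−t)] = R$2,091,000 ÷ [R$2,091,000 − R$894,192.00 − R$206,666.67] = R$2,091,000 ÷ R$990,141.33 = 2.1118.

2.11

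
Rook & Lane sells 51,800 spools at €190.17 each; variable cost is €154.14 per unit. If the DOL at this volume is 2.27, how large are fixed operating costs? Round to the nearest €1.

€1,044,172

Contribution at this volume is 51,800 × €36.03 = €1,866,354.00.
Since DOL = CM ÷ EBIT, EBIT = €1,866,354.00 ÷ 2.27 = €822,182.38.
Fixed costs = CM − EBIT = €1,866,354.00 − €822,182.38 = €1,044,172.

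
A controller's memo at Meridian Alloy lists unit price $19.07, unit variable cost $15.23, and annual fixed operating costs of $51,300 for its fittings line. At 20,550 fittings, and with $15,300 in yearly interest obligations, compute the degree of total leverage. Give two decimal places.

At 20,550 units, contribution = 20,550 × $3.84 = $78,912.00.
EBIT = $78,912.00 − $51,300 = $27,612.00. Interest = $15,300.00.
DOL = $78,912.00 ÷ $27,612.00 = 2.8579; DFL = $27,612.00 ÷ $12,312.00 = 2.2427.
DCL = DOL × DFL = 2.8579 × 2.2427 = 6.4094.

6.41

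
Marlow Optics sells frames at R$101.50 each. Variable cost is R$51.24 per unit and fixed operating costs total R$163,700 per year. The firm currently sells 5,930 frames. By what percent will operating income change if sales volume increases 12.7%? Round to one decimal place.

At 5,930 units, contribution = 5,930 × R$50.26 = R$298,041.80.
Subtracting fixed costs: EBIT = R$298,041.80 − R$163,700 = R$134,341.80.
DOL = contribution ÷ EBIT = R$298,041.80 ÷ R$134,341.80 = 2.2185.
Operating income changes by 2.2185 × +12.7% = +28.2%.

+28.2%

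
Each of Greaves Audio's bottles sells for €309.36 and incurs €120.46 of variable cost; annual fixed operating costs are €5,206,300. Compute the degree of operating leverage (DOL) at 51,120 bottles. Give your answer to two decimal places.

2.17

At 51,120 units, contribution = 51,120 × €188.90 = €9,656,568.00.
Subtracting fixed costs: EBIT = €9,656,568.00 − €5,206,300 = €4,450,268.00.
DOL = contribution ÷ EBIT = €9,656,568.00 ÷ €4,450,268.00 = 2.1699.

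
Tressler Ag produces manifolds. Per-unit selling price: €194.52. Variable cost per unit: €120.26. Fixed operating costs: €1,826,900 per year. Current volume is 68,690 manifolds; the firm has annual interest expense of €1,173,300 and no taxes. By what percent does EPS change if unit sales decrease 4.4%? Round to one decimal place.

-10.7%

At 68,690 units, contribution = 68,690 × €74.26 = €5,100,919.40.
Operating income = contribution − fixed costs = €5,100,919.40 − €1,826,900 = €3,274,019.40.
After interest of €1,173,300.00, pre-tax earnings = €2,100,719.40.
DCL = total CM / (EBIT − I) = €5,100,919.40 / €2,100,719.40 = 2.4282.
%ΔEPS = DCL × %ΔSales = 2.4282 × -4.4% = -10.7%.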